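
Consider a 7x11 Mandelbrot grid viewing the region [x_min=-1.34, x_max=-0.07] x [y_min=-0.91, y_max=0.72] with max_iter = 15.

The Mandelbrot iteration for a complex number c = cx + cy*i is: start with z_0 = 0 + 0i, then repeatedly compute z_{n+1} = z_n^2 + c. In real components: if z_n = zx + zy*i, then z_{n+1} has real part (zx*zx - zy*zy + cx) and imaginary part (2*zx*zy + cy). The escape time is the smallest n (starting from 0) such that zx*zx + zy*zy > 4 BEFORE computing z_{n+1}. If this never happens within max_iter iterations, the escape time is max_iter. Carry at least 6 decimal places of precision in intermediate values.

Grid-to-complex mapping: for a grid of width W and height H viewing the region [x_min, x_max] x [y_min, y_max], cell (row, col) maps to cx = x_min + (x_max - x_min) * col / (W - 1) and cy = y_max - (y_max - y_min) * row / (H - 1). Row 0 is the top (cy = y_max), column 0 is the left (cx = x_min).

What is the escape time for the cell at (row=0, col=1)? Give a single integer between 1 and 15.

z_0 = 0 + 0i, c = -1.1283 + 0.7200i
Iter 1: z = -1.1283 + 0.7200i, |z|^2 = 1.7915
Iter 2: z = -0.3736 + -0.9048i, |z|^2 = 0.9582
Iter 3: z = -1.8074 + 1.3961i, |z|^2 = 5.2158
Escaped at iteration 3

Answer: 3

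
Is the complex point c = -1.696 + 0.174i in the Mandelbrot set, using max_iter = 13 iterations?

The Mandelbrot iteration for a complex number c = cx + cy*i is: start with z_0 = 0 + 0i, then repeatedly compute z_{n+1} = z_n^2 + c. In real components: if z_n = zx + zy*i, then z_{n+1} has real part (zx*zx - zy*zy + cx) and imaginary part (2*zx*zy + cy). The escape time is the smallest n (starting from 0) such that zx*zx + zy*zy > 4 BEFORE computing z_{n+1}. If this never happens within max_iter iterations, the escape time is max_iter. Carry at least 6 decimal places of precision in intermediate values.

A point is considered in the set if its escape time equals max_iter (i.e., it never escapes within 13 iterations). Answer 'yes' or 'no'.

z_0 = 0 + 0i, c = -1.6960 + 0.1740i
Iter 1: z = -1.6960 + 0.1740i, |z|^2 = 2.9067
Iter 2: z = 1.1501 + -0.4162i, |z|^2 = 1.4961
Iter 3: z = -0.5464 + -0.7834i, |z|^2 = 0.9123
Iter 4: z = -2.0111 + 1.0301i, |z|^2 = 5.1058
Escaped at iteration 4

Answer: no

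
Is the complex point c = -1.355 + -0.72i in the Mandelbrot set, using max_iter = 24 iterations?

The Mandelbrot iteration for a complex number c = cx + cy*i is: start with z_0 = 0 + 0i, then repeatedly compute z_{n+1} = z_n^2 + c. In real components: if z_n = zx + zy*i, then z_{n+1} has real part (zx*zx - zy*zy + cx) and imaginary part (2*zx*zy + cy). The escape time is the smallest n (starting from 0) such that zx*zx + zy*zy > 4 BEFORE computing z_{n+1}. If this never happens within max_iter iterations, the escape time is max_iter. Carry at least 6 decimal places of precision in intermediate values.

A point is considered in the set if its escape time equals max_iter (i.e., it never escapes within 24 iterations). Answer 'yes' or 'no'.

Answer: no

Derivation:
z_0 = 0 + 0i, c = -1.3550 + -0.7200i
Iter 1: z = -1.3550 + -0.7200i, |z|^2 = 2.3544
Iter 2: z = -0.0374 + 1.2312i, |z|^2 = 1.5173
Iter 3: z = -2.8695 + -0.8120i, |z|^2 = 8.8932
Escaped at iteration 3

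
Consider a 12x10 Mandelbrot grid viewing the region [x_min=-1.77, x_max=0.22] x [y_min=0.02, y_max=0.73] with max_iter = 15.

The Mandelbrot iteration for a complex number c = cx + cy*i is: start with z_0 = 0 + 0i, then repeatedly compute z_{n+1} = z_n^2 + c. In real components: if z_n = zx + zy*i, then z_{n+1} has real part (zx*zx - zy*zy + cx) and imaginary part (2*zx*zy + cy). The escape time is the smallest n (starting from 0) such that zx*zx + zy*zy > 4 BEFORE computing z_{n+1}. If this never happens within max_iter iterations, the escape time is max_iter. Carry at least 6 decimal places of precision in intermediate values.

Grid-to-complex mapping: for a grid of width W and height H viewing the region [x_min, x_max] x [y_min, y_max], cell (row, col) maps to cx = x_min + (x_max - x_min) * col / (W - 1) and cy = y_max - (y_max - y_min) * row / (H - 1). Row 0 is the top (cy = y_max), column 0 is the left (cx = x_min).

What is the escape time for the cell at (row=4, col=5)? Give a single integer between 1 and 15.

z_0 = 0 + 0i, c = -0.8655 + 0.4144i
Iter 1: z = -0.8655 + 0.4144i, |z|^2 = 0.9208
Iter 2: z = -0.2882 + -0.3029i, |z|^2 = 0.1748
Iter 3: z = -0.8742 + 0.5891i, |z|^2 = 1.1111
Iter 4: z = -0.4483 + -0.6154i, |z|^2 = 0.5797
Iter 5: z = -1.0432 + 0.9662i, |z|^2 = 2.0218
Iter 6: z = -0.7107 + -1.6014i, |z|^2 = 3.0698
Iter 7: z = -2.9250 + 2.6909i, |z|^2 = 15.7961
Escaped at iteration 7

Answer: 7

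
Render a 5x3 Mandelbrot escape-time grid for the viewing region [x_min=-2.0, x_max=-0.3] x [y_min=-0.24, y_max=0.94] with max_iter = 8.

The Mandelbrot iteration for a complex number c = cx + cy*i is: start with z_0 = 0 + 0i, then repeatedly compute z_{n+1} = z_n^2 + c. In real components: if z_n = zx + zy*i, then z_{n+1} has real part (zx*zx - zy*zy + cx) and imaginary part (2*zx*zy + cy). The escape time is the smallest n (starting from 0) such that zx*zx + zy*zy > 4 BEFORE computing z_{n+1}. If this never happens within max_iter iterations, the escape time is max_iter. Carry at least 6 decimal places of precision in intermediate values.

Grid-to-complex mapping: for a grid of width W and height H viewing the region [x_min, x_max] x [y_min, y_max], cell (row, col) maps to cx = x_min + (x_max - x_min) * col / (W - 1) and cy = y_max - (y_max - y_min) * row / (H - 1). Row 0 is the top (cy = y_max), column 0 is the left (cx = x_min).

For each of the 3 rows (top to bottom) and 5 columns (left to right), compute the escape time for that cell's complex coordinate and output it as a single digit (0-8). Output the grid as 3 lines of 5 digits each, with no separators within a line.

(row=0, col=0): c = -2.0000 + 0.9400i → escape time 1
(row=0, col=1): c = -1.5750 + 0.9400i → escape time 2
(row=0, col=2): c = -1.1500 + 0.9400i → escape time 3
(row=0, col=3): c = -0.7250 + 0.9400i → escape time 4
(row=0, col=4): c = -0.3000 + 0.9400i → escape time 5
(row=1, col=0): c = -2.0000 + 0.3500i → escape time 1
(row=1, col=1): c = -1.5750 + 0.3500i → escape time 4
(row=1, col=2): c = -1.1500 + 0.3500i → escape time 8
(row=1, col=3): c = -0.7250 + 0.3500i → escape time 8
(row=1, col=4): c = -0.3000 + 0.3500i → escape time 8
(row=2, col=0): c = -2.0000 + -0.2400i → escape time 1
(row=2, col=1): c = -1.5750 + -0.2400i → escape time 5
(row=2, col=2): c = -1.1500 + -0.2400i → escape time 8
(row=2, col=3): c = -0.7250 + -0.2400i → escape time 8
(row=2, col=4): c = -0.3000 + -0.2400i → escape time 8

Answer: 12345
14888
15888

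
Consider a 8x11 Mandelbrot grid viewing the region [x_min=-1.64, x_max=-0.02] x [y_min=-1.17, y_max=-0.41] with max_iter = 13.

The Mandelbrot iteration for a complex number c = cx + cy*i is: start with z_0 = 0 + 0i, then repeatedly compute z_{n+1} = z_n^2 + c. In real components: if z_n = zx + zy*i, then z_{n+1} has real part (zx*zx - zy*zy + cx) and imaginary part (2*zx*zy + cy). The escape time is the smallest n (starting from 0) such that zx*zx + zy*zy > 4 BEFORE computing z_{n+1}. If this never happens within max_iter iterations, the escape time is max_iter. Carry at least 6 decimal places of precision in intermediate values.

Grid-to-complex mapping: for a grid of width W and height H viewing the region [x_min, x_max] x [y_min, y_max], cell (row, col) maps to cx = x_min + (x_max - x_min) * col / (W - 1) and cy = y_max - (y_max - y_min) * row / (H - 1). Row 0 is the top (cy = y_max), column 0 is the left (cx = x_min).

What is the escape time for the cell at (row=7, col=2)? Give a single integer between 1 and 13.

z_0 = 0 + 0i, c = -1.1771 + -0.9420i
Iter 1: z = -1.1771 + -0.9420i, |z|^2 = 2.2730
Iter 2: z = -0.6788 + 1.2757i, |z|^2 = 2.0883
Iter 3: z = -2.3438 + -2.6740i, |z|^2 = 12.6440
Escaped at iteration 3

Answer: 3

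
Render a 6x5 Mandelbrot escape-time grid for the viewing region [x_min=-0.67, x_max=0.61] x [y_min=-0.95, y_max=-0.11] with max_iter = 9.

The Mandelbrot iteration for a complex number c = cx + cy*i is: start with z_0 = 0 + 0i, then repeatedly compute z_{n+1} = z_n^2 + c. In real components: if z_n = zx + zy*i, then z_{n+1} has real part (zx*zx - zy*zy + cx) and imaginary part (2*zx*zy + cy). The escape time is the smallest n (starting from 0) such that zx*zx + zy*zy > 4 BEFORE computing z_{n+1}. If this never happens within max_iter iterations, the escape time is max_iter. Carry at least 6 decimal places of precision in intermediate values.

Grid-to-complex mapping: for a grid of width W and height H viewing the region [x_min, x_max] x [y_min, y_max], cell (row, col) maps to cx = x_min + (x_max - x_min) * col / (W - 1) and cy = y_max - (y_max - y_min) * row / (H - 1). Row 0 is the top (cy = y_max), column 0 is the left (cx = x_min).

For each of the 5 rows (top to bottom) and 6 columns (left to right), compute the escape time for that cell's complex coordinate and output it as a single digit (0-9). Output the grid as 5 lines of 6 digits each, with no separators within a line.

Answer: 999994
999994
899993
579753
459532

Derivation:
(row=0, col=0): c = -0.6700 + -0.1100i → escape time 9
(row=0, col=1): c = -0.4140 + -0.1100i → escape time 9
(row=0, col=2): c = -0.1580 + -0.1100i → escape time 9
(row=0, col=3): c = 0.0980 + -0.1100i → escape time 9
(row=0, col=4): c = 0.3540 + -0.1100i → escape time 9
(row=0, col=5): c = 0.6100 + -0.1100i → escape time 4
(row=1, col=0): c = -0.6700 + -0.3200i → escape time 9
(row=1, col=1): c = -0.4140 + -0.3200i → escape time 9
(row=1, col=2): c = -0.1580 + -0.3200i → escape time 9
(row=1, col=3): c = 0.0980 + -0.3200i → escape time 9
(row=1, col=4): c = 0.3540 + -0.3200i → escape time 9
(row=1, col=5): c = 0.6100 + -0.3200i → escape time 4
(row=2, col=0): c = -0.6700 + -0.5300i → escape time 8
(row=2, col=1): c = -0.4140 + -0.5300i → escape time 9
(row=2, col=2): c = -0.1580 + -0.5300i → escape time 9
(row=2, col=3): c = 0.0980 + -0.5300i → escape time 9
(row=2, col=4): c = 0.3540 + -0.5300i → escape time 9
(row=2, col=5): c = 0.6100 + -0.5300i → escape time 3
(row=3, col=0): c = -0.6700 + -0.7400i → escape time 5
(row=3, col=1): c = -0.4140 + -0.7400i → escape time 7
(row=3, col=2): c = -0.1580 + -0.7400i → escape time 9
(row=3, col=3): c = 0.0980 + -0.7400i → escape time 7
(row=3, col=4): c = 0.3540 + -0.7400i → escape time 5
(row=3, col=5): c = 0.6100 + -0.7400i → escape time 3
(row=4, col=0): c = -0.6700 + -0.9500i → escape time 4
(row=4, col=1): c = -0.4140 + -0.9500i → escape time 5
(row=4, col=2): c = -0.1580 + -0.9500i → escape time 9
(row=4, col=3): c = 0.0980 + -0.9500i → escape time 5
(row=4, col=4): c = 0.3540 + -0.9500i → escape time 3
(row=4, col=5): c = 0.6100 + -0.9500i → escape time 2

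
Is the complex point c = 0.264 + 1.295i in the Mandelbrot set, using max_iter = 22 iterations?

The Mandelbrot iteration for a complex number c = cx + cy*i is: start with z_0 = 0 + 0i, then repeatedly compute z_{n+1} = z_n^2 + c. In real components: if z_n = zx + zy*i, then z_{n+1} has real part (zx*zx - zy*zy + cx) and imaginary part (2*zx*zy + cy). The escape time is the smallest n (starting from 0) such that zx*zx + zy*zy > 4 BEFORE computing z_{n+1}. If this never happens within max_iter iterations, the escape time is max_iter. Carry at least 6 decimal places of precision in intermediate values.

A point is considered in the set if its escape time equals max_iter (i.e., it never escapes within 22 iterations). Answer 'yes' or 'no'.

Answer: no

Derivation:
z_0 = 0 + 0i, c = 0.2640 + 1.2950i
Iter 1: z = 0.2640 + 1.2950i, |z|^2 = 1.7467
Iter 2: z = -1.3433 + 1.9788i, |z|^2 = 5.7200
Escaped at iteration 2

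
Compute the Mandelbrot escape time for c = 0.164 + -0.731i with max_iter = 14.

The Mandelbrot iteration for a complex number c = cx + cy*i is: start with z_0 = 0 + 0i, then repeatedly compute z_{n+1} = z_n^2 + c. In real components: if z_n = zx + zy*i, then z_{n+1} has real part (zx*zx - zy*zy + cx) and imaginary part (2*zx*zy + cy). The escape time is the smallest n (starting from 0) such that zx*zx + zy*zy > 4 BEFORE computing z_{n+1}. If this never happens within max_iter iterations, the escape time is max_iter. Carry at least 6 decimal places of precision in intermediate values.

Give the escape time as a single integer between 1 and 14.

z_0 = 0 + 0i, c = 0.1640 + -0.7310i
Iter 1: z = 0.1640 + -0.7310i, |z|^2 = 0.5613
Iter 2: z = -0.3435 + -0.9708i, |z|^2 = 1.0604
Iter 3: z = -0.6604 + -0.0642i, |z|^2 = 0.4403
Iter 4: z = 0.5960 + -0.6463i, |z|^2 = 0.7729
Iter 5: z = 0.1016 + -1.5014i, |z|^2 = 2.2645
Iter 6: z = -2.0799 + -1.0361i, |z|^2 = 5.3995
Escaped at iteration 6

Answer: 6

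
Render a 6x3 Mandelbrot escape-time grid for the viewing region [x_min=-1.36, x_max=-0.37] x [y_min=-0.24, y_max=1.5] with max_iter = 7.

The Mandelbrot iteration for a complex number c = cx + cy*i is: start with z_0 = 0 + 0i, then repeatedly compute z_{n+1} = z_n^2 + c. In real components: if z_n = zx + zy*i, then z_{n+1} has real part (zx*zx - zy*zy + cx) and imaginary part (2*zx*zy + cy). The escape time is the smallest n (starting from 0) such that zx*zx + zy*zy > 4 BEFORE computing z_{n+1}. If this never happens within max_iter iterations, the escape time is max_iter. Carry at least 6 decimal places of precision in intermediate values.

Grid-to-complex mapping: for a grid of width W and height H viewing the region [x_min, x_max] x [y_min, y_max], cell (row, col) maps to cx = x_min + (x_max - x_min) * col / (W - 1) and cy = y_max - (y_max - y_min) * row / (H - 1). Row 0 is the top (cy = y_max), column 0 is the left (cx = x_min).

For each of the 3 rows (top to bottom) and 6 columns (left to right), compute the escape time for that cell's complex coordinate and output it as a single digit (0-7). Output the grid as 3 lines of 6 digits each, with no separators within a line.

(row=0, col=0): c = -1.3600 + 1.5000i → escape time 1
(row=0, col=1): c = -1.1620 + 1.5000i → escape time 2
(row=0, col=2): c = -0.9640 + 1.5000i → escape time 2
(row=0, col=3): c = -0.7660 + 1.5000i → escape time 2
(row=0, col=4): c = -0.5680 + 1.5000i → escape time 2
(row=0, col=5): c = -0.3700 + 1.5000i → escape time 2
(row=1, col=0): c = -1.3600 + 0.6300i → escape time 3
(row=1, col=1): c = -1.1620 + 0.6300i → escape time 3
(row=1, col=2): c = -0.9640 + 0.6300i → escape time 4
(row=1, col=3): c = -0.7660 + 0.6300i → escape time 5
(row=1, col=4): c = -0.5680 + 0.6300i → escape time 7
(row=1, col=5): c = -0.3700 + 0.6300i → escape time 7
(row=2, col=0): c = -1.3600 + -0.2400i → escape time 7
(row=2, col=1): c = -1.1620 + -0.2400i → escape time 7
(row=2, col=2): c = -0.9640 + -0.2400i → escape time 7
(row=2, col=3): c = -0.7660 + -0.2400i → escape time 7
(row=2, col=4): c = -0.5680 + -0.2400i → escape time 7
(row=2, col=5): c = -0.3700 + -0.2400i → escape time 7

Answer: 122222
334577
777777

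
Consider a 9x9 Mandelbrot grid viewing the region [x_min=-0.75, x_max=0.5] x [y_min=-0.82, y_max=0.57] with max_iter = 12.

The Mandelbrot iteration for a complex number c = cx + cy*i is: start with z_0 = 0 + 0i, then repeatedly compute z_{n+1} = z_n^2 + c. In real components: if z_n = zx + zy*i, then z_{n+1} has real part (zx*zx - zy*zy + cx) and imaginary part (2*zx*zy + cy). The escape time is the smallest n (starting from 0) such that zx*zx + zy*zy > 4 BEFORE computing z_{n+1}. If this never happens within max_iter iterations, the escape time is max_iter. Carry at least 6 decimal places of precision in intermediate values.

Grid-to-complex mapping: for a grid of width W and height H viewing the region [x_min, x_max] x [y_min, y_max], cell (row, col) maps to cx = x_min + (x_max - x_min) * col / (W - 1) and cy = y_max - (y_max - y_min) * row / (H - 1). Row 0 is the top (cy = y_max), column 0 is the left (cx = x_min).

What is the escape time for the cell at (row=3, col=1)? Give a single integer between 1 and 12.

Answer: 12

Derivation:
z_0 = 0 + 0i, c = -0.5938 + 0.0487i
Iter 1: z = -0.5938 + 0.0487i, |z|^2 = 0.3549
Iter 2: z = -0.2436 + -0.0091i, |z|^2 = 0.0594
Iter 3: z = -0.5345 + 0.0532i, |z|^2 = 0.2885
Iter 4: z = -0.3109 + -0.0081i, |z|^2 = 0.0967
Iter 5: z = -0.4972 + 0.0538i, |z|^2 = 0.2501
Iter 6: z = -0.3495 + -0.0047i, |z|^2 = 0.1222
Iter 7: z = -0.4716 + 0.0521i, |z|^2 = 0.2252
Iter 8: z = -0.3740 + -0.0004i, |z|^2 = 0.1399
Iter 9: z = -0.4539 + 0.0490i, |z|^2 = 0.2084
Iter 10: z = -0.3902 + 0.0043i, |z|^2 = 0.1522
Iter 11: z = -0.4415 + 0.0454i, |z|^2 = 0.1970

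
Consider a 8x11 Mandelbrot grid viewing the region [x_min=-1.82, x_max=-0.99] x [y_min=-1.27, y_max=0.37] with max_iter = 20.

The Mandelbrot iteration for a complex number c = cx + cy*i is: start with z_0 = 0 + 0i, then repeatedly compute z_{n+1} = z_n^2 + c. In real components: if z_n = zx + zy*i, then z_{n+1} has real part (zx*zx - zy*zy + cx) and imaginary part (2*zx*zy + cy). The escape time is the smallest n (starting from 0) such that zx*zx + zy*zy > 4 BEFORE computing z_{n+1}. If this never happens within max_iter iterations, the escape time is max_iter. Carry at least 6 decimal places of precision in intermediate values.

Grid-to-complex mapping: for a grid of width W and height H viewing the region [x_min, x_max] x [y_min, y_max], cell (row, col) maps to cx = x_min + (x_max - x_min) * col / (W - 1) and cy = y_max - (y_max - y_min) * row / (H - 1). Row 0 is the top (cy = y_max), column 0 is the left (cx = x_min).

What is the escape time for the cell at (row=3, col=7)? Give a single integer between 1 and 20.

z_0 = 0 + 0i, c = -0.9900 + -0.1220i
Iter 1: z = -0.9900 + -0.1220i, |z|^2 = 0.9950
Iter 2: z = -0.0248 + 0.1196i, |z|^2 = 0.0149
Iter 3: z = -1.0037 + -0.1279i, |z|^2 = 1.0237
Iter 4: z = 0.0010 + 0.1348i, |z|^2 = 0.0182
Iter 5: z = -1.0082 + -0.1217i, |z|^2 = 1.0312
Iter 6: z = 0.0116 + 0.1234i, |z|^2 = 0.0154
Iter 7: z = -1.0051 + -0.1191i, |z|^2 = 1.0244
Iter 8: z = 0.0060 + 0.1175i, |z|^2 = 0.0138
Iter 9: z = -1.0038 + -0.1206i, |z|^2 = 1.0221
Iter 10: z = 0.0030 + 0.1201i, |z|^2 = 0.0144
Iter 11: z = -1.0044 + -0.1213i, |z|^2 = 1.0235
Iter 12: z = 0.0041 + 0.1216i, |z|^2 = 0.0148
Iter 13: z = -1.0048 + -0.1210i, |z|^2 = 1.0242
Iter 14: z = 0.0049 + 0.1211i, |z|^2 = 0.0147
Iter 15: z = -1.0047 + -0.1208i, |z|^2 = 1.0239
Iter 16: z = 0.0047 + 0.1207i, |z|^2 = 0.0146
Iter 17: z = -1.0046 + -0.1209i, |z|^2 = 1.0237
Iter 18: z = 0.0045 + 0.1208i, |z|^2 = 0.0146
Iter 19: z = -1.0046 + -0.1209i, |z|^2 = 1.0238

Answer: 20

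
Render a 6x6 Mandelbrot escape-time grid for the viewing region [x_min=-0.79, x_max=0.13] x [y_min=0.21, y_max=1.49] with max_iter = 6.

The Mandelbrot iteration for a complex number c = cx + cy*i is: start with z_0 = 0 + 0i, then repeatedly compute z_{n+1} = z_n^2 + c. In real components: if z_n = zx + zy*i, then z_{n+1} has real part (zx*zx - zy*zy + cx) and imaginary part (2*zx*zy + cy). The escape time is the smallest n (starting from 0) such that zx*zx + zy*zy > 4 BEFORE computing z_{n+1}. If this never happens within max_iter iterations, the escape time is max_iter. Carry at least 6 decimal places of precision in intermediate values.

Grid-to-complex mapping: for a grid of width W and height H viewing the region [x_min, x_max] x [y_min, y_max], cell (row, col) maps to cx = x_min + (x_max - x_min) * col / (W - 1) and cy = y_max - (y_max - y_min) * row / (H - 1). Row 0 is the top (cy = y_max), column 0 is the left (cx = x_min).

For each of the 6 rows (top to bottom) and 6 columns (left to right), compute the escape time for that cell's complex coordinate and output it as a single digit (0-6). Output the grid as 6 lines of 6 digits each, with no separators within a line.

Answer: 222222
333332
344664
466666
666666
666666

Derivation:
(row=0, col=0): c = -0.7900 + 1.4900i → escape time 2
(row=0, col=1): c = -0.6060 + 1.4900i → escape time 2
(row=0, col=2): c = -0.4220 + 1.4900i → escape time 2
(row=0, col=3): c = -0.2380 + 1.4900i → escape time 2
(row=0, col=4): c = -0.0540 + 1.4900i → escape time 2
(row=0, col=5): c = 0.1300 + 1.4900i → escape time 2
(row=1, col=0): c = -0.7900 + 1.2340i → escape time 3
(row=1, col=1): c = -0.6060 + 1.2340i → escape time 3
(row=1, col=2): c = -0.4220 + 1.2340i → escape time 3
(row=1, col=3): c = -0.2380 + 1.2340i → escape time 3
(row=1, col=4): c = -0.0540 + 1.2340i → escape time 3
(row=1, col=5): c = 0.1300 + 1.2340i → escape time 2
(row=2, col=0): c = -0.7900 + 0.9780i → escape time 3
(row=2, col=1): c = -0.6060 + 0.9780i → escape time 4
(row=2, col=2): c = -0.4220 + 0.9780i → escape time 4
(row=2, col=3): c = -0.2380 + 0.9780i → escape time 6
(row=2, col=4): c = -0.0540 + 0.9780i → escape time 6
(row=2, col=5): c = 0.1300 + 0.9780i → escape time 4
(row=3, col=0): c = -0.7900 + 0.7220i → escape time 4
(row=3, col=1): c = -0.6060 + 0.7220i → escape time 6
(row=3, col=2): c = -0.4220 + 0.7220i → escape time 6
(row=3, col=3): c = -0.2380 + 0.7220i → escape time 6
(row=3, col=4): c = -0.0540 + 0.7220i → escape time 6
(row=3, col=5): c = 0.1300 + 0.7220i → escape time 6
(row=4, col=0): c = -0.7900 + 0.4660i → escape time 6
(row=4, col=1): c = -0.6060 + 0.4660i → escape time 6
(row=4, col=2): c = -0.4220 + 0.4660i → escape time 6
(row=4, col=3): c = -0.2380 + 0.4660i → escape time 6
(row=4, col=4): c = -0.0540 + 0.4660i → escape time 6
(row=4, col=5): c = 0.1300 + 0.4660i → escape time 6
(row=5, col=0): c = -0.7900 + 0.2100i → escape time 6
(row=5, col=1): c = -0.6060 + 0.2100i → escape time 6
(row=5, col=2): c = -0.4220 + 0.2100i → escape time 6
(row=5, col=3): c = -0.2380 + 0.2100i → escape time 6
(row=5, col=4): c = -0.0540 + 0.2100i → escape time 6
(row=5, col=5): c = 0.1300 + 0.2100i → escape time 6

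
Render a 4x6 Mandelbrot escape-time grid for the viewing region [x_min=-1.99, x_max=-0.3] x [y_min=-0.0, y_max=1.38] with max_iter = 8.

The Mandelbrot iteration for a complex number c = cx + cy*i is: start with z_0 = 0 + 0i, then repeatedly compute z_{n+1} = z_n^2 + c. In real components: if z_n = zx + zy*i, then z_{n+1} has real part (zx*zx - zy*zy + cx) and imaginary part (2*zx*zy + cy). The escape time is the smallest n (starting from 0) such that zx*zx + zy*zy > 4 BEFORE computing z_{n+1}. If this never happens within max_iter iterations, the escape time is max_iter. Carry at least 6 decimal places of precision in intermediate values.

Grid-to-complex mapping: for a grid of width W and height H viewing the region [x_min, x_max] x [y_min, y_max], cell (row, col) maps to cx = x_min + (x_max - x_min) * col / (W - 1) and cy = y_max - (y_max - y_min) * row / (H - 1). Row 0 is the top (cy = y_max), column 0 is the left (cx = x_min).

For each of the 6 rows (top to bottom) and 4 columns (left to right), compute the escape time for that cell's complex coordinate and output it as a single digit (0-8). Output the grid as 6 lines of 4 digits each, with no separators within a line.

(row=0, col=0): c = -1.9900 + 1.3800i → escape time 1
(row=0, col=1): c = -1.4267 + 1.3800i → escape time 2
(row=0, col=2): c = -0.8633 + 1.3800i → escape time 2
(row=0, col=3): c = -0.3000 + 1.3800i → escape time 2
(row=1, col=0): c = -1.9900 + 1.1040i → escape time 1
(row=1, col=1): c = -1.4267 + 1.1040i → escape time 2
(row=1, col=2): c = -0.8633 + 1.1040i → escape time 3
(row=1, col=3): c = -0.3000 + 1.1040i → escape time 4
(row=2, col=0): c = -1.9900 + 0.8280i → escape time 1
(row=2, col=1): c = -1.4267 + 0.8280i → escape time 3
(row=2, col=2): c = -0.8633 + 0.8280i → escape time 4
(row=2, col=3): c = -0.3000 + 0.8280i → escape time 8
(row=3, col=0): c = -1.9900 + 0.5520i → escape time 1
(row=3, col=1): c = -1.4267 + 0.5520i → escape time 3
(row=3, col=2): c = -0.8633 + 0.5520i → escape time 5
(row=3, col=3): c = -0.3000 + 0.5520i → escape time 8
(row=4, col=0): c = -1.9900 + 0.2760i → escape time 1
(row=4, col=1): c = -1.4267 + 0.2760i → escape time 5
(row=4, col=2): c = -0.8633 + 0.2760i → escape time 8
(row=4, col=3): c = -0.3000 + 0.2760i → escape time 8
(row=5, col=0): c = -1.9900 + 0.0000i → escape time 8
(row=5, col=1): c = -1.4267 + 0.0000i → escape time 8
(row=5, col=2): c = -0.8633 + 0.0000i → escape time 8
(row=5, col=3): c = -0.3000 + 0.0000i → escape time 8

Answer: 1222
1234
1348
1358
1588
8888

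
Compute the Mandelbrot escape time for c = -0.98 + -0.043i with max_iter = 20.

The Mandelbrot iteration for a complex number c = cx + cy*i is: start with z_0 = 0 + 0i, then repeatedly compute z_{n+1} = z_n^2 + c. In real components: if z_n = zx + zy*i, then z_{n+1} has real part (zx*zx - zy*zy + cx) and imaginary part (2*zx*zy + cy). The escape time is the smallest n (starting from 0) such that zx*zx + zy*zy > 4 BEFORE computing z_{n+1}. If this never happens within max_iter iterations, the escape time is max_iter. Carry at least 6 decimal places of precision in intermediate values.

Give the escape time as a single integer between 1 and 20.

z_0 = 0 + 0i, c = -0.9800 + -0.0430i
Iter 1: z = -0.9800 + -0.0430i, |z|^2 = 0.9622
Iter 2: z = -0.0214 + 0.0413i, |z|^2 = 0.0022
Iter 3: z = -0.9812 + -0.0448i, |z|^2 = 0.9648
Iter 4: z = -0.0192 + 0.0449i, |z|^2 = 0.0024
Iter 5: z = -0.9816 + -0.0447i, |z|^2 = 0.9656
Iter 6: z = -0.0184 + 0.0448i, |z|^2 = 0.0023
Iter 7: z = -0.9817 + -0.0446i, |z|^2 = 0.9657
Iter 8: z = -0.0183 + 0.0447i, |z|^2 = 0.0023
Iter 9: z = -0.9817 + -0.0446i, |z|^2 = 0.9656
Iter 10: z = -0.0183 + 0.0446i, |z|^2 = 0.0023
Iter 11: z = -0.9817 + -0.0446i, |z|^2 = 0.9656
Iter 12: z = -0.0183 + 0.0446i, |z|^2 = 0.0023
Iter 13: z = -0.9817 + -0.0446i, |z|^2 = 0.9656
Iter 14: z = -0.0183 + 0.0446i, |z|^2 = 0.0023
Iter 15: z = -0.9817 + -0.0446i, |z|^2 = 0.9656
Iter 16: z = -0.0183 + 0.0446i, |z|^2 = 0.0023
Iter 17: z = -0.9817 + -0.0446i, |z|^2 = 0.9656
Iter 18: z = -0.0183 + 0.0446i, |z|^2 = 0.0023
Iter 19: z = -0.9817 + -0.0446i, |z|^2 = 0.9656

Answer: 20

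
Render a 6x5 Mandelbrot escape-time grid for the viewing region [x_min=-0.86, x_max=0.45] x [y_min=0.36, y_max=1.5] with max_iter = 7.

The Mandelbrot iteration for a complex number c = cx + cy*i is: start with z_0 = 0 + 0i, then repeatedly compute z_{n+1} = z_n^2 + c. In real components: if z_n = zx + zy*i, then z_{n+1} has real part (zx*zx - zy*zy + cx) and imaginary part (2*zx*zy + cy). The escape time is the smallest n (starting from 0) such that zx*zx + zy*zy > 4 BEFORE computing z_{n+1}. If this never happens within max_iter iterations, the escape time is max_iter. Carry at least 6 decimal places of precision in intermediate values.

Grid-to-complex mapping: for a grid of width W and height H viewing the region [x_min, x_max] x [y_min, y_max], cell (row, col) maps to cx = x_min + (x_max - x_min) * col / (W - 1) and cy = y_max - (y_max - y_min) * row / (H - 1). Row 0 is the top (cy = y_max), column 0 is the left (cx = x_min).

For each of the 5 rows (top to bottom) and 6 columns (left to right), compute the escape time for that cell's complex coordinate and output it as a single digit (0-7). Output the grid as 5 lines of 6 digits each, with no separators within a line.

Answer: 222222
333322
345743
577775
777777

Derivation:
(row=0, col=0): c = -0.8600 + 1.5000i → escape time 2
(row=0, col=1): c = -0.5980 + 1.5000i → escape time 2
(row=0, col=2): c = -0.3360 + 1.5000i → escape time 2
(row=0, col=3): c = -0.0740 + 1.5000i → escape time 2
(row=0, col=4): c = 0.1880 + 1.5000i → escape time 2
(row=0, col=5): c = 0.4500 + 1.5000i → escape time 2
(row=1, col=0): c = -0.8600 + 1.2150i → escape time 3
(row=1, col=1): c = -0.5980 + 1.2150i → escape time 3
(row=1, col=2): c = -0.3360 + 1.2150i → escape time 3
(row=1, col=3): c = -0.0740 + 1.2150i → escape time 3
(row=1, col=4): c = 0.1880 + 1.2150i → escape time 2
(row=1, col=5): c = 0.4500 + 1.2150i → escape time 2
(row=2, col=0): c = -0.8600 + 0.9300i → escape time 3
(row=2, col=1): c = -0.5980 + 0.9300i → escape time 4
(row=2, col=2): c = -0.3360 + 0.9300i → escape time 5
(row=2, col=3): c = -0.0740 + 0.9300i → escape time 7
(row=2, col=4): c = 0.1880 + 0.9300i → escape time 4
(row=2, col=5): c = 0.4500 + 0.9300i → escape time 3
(row=3, col=0): c = -0.8600 + 0.6450i → escape time 5
(row=3, col=1): c = -0.5980 + 0.6450i → escape time 7
(row=3, col=2): c = -0.3360 + 0.6450i → escape time 7
(row=3, col=3): c = -0.0740 + 0.6450i → escape time 7
(row=3, col=4): c = 0.1880 + 0.6450i → escape time 7
(row=3, col=5): c = 0.4500 + 0.6450i → escape time 5
(row=4, col=0): c = -0.8600 + 0.3600i → escape time 7
(row=4, col=1): c = -0.5980 + 0.3600i → escape time 7
(row=4, col=2): c = -0.3360 + 0.3600i → escape time 7
(row=4, col=3): c = -0.0740 + 0.3600i → escape time 7
(row=4, col=4): c = 0.1880 + 0.3600i → escape time 7
(row=4, col=5): c = 0.4500 + 0.3600i → escape time 7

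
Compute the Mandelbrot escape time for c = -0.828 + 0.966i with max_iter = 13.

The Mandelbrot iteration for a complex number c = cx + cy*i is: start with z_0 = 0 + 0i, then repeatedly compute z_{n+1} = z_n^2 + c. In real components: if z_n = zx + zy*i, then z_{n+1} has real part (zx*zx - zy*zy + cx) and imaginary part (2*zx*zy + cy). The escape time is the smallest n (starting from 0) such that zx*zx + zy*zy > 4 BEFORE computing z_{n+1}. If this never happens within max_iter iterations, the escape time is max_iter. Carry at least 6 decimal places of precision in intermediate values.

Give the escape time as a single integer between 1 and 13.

z_0 = 0 + 0i, c = -0.8280 + 0.9660i
Iter 1: z = -0.8280 + 0.9660i, |z|^2 = 1.6187
Iter 2: z = -1.0756 + -0.6337i, |z|^2 = 1.5584
Iter 3: z = -0.0727 + 2.3292i, |z|^2 = 5.4303
Escaped at iteration 3

Answer: 3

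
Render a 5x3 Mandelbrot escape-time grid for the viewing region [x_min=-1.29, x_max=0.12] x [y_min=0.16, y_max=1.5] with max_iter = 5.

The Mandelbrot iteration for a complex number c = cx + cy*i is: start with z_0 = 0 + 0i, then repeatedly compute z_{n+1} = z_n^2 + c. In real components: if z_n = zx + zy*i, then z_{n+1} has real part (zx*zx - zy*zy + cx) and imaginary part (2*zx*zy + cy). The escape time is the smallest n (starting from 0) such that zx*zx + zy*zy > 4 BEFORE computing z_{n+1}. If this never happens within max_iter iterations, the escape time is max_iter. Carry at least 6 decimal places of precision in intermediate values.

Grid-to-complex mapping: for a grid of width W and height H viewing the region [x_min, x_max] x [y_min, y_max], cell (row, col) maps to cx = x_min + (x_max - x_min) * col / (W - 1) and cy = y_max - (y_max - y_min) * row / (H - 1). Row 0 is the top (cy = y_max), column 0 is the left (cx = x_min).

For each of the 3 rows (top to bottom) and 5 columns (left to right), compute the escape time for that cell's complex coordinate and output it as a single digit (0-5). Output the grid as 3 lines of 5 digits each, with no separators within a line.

Answer: 22222
33455
55555

Derivation:
(row=0, col=0): c = -1.2900 + 1.5000i → escape time 2
(row=0, col=1): c = -0.9375 + 1.5000i → escape time 2
(row=0, col=2): c = -0.5850 + 1.5000i → escape time 2
(row=0, col=3): c = -0.2325 + 1.5000i → escape time 2
(row=0, col=4): c = 0.1200 + 1.5000i → escape time 2
(row=1, col=0): c = -1.2900 + 0.8300i → escape time 3
(row=1, col=1): c = -0.9375 + 0.8300i → escape time 3
(row=1, col=2): c = -0.5850 + 0.8300i → escape time 4
(row=1, col=3): c = -0.2325 + 0.8300i → escape time 5
(row=1, col=4): c = 0.1200 + 0.8300i → escape time 5
(row=2, col=0): c = -1.2900 + 0.1600i → escape time 5
(row=2, col=1): c = -0.9375 + 0.1600i → escape time 5
(row=2, col=2): c = -0.5850 + 0.1600i → escape time 5
(row=2, col=3): c = -0.2325 + 0.1600i → escape time 5
(row=2, col=4): c = 0.1200 + 0.1600i → escape time 5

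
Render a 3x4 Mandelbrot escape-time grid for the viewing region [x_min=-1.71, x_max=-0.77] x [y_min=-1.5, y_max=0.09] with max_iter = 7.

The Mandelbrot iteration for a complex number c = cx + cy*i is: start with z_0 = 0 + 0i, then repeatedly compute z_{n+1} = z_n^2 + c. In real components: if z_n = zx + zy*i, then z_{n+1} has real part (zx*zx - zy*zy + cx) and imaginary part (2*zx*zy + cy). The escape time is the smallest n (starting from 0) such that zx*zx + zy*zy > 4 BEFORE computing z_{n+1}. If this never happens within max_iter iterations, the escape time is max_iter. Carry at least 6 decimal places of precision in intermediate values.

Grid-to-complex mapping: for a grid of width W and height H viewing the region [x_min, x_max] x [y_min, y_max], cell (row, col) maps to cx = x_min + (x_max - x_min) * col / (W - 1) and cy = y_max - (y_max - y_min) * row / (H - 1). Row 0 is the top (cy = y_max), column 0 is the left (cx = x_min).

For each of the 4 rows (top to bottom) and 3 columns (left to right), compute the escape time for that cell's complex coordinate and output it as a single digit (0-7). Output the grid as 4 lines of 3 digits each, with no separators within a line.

(row=0, col=0): c = -1.7100 + 0.0900i → escape time 6
(row=0, col=1): c = -1.2400 + 0.0900i → escape time 7
(row=0, col=2): c = -0.7700 + 0.0900i → escape time 7
(row=1, col=0): c = -1.7100 + -0.4400i → escape time 3
(row=1, col=1): c = -1.2400 + -0.4400i → escape time 6
(row=1, col=2): c = -0.7700 + -0.4400i → escape time 7
(row=2, col=0): c = -1.7100 + -0.9700i → escape time 2
(row=2, col=1): c = -1.2400 + -0.9700i → escape time 3
(row=2, col=2): c = -0.7700 + -0.9700i → escape time 3
(row=3, col=0): c = -1.7100 + -1.5000i → escape time 1
(row=3, col=1): c = -1.2400 + -1.5000i → escape time 2
(row=3, col=2): c = -0.7700 + -1.5000i → escape time 2

Answer: 677
367
233
122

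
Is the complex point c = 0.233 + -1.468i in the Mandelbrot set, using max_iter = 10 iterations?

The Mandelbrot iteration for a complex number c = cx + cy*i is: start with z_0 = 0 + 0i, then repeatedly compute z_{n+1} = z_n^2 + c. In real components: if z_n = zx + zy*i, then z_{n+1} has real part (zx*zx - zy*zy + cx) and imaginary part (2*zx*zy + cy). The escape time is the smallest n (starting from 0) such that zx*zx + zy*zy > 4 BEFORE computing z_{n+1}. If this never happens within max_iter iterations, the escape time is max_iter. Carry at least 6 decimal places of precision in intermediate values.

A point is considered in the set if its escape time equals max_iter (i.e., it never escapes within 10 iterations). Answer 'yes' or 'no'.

z_0 = 0 + 0i, c = 0.2330 + -1.4680i
Iter 1: z = 0.2330 + -1.4680i, |z|^2 = 2.2093
Iter 2: z = -1.8677 + -2.1521i, |z|^2 = 8.1199
Escaped at iteration 2

Answer: no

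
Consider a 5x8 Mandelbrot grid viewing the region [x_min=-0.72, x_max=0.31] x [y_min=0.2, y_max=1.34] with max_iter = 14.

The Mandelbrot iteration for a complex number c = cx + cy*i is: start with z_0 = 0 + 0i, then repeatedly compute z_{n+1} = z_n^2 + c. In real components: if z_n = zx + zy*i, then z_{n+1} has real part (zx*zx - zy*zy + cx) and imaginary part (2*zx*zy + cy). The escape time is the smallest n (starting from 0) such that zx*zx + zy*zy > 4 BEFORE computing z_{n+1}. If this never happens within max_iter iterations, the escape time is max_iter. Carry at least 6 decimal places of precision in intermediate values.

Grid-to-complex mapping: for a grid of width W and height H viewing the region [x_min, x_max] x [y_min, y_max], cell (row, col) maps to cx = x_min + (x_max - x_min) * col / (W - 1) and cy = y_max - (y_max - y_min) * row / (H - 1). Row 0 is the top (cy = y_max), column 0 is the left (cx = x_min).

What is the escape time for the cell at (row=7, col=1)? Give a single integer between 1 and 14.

z_0 = 0 + 0i, c = -0.4625 + 0.2000i
Iter 1: z = -0.4625 + 0.2000i, |z|^2 = 0.2539
Iter 2: z = -0.2886 + 0.0150i, |z|^2 = 0.0835
Iter 3: z = -0.3794 + 0.1913i, |z|^2 = 0.1806
Iter 4: z = -0.3551 + 0.0548i, |z|^2 = 0.1291
Iter 5: z = -0.3394 + 0.1611i, |z|^2 = 0.1411
Iter 6: z = -0.3733 + 0.0907i, |z|^2 = 0.1475
Iter 7: z = -0.3314 + 0.1323i, |z|^2 = 0.1273
Iter 8: z = -0.3702 + 0.1123i, |z|^2 = 0.1497
Iter 9: z = -0.3381 + 0.1169i, |z|^2 = 0.1279
Iter 10: z = -0.3619 + 0.1210i, |z|^2 = 0.1456
Iter 11: z = -0.3462 + 0.1124i, |z|^2 = 0.1325
Iter 12: z = -0.3553 + 0.1221i, |z|^2 = 0.1412
Iter 13: z = -0.3512 + 0.1132i, |z|^2 = 0.1361

Answer: 14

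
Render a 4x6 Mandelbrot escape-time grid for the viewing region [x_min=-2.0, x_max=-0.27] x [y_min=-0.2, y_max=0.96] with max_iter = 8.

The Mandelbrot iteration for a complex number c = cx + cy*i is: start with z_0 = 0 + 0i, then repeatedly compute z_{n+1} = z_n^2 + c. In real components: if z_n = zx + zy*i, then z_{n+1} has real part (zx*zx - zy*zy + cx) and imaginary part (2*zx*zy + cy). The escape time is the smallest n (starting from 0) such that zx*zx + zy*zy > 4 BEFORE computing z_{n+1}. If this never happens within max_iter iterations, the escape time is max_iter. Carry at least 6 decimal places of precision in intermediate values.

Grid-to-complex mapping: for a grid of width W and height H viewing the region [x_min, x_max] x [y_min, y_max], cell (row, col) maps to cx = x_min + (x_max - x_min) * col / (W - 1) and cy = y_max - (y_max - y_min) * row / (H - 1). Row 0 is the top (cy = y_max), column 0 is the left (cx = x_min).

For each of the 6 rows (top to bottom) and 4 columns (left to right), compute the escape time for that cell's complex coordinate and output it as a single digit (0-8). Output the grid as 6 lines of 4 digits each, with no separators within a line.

Answer: 1336
1348
1368
1588
1888
1688

Derivation:
(row=0, col=0): c = -2.0000 + 0.9600i → escape time 1
(row=0, col=1): c = -1.4233 + 0.9600i → escape time 3
(row=0, col=2): c = -0.8467 + 0.9600i → escape time 3
(row=0, col=3): c = -0.2700 + 0.9600i → escape time 6
(row=1, col=0): c = -2.0000 + 0.7280i → escape time 1
(row=1, col=1): c = -1.4233 + 0.7280i → escape time 3
(row=1, col=2): c = -0.8467 + 0.7280i → escape time 4
(row=1, col=3): c = -0.2700 + 0.7280i → escape time 8
(row=2, col=0): c = -2.0000 + 0.4960i → escape time 1
(row=2, col=1): c = -1.4233 + 0.4960i → escape time 3
(row=2, col=2): c = -0.8467 + 0.4960i → escape time 6
(row=2, col=3): c = -0.2700 + 0.4960i → escape time 8
(row=3, col=0): c = -2.0000 + 0.2640i → escape time 1
(row=3, col=1): c = -1.4233 + 0.2640i → escape time 5
(row=3, col=2): c = -0.8467 + 0.2640i → escape time 8
(row=3, col=3): c = -0.2700 + 0.2640i → escape time 8
(row=4, col=0): c = -2.0000 + 0.0320i → escape time 1
(row=4, col=1): c = -1.4233 + 0.0320i → escape time 8
(row=4, col=2): c = -0.8467 + 0.0320i → escape time 8
(row=4, col=3): c = -0.2700 + 0.0320i → escape time 8
(row=5, col=0): c = -2.0000 + -0.2000i → escape time 1
(row=5, col=1): c = -1.4233 + -0.2000i → escape time 6
(row=5, col=2): c = -0.8467 + -0.2000i → escape time 8
(row=5, col=3): c = -0.2700 + -0.2000i → escape time 8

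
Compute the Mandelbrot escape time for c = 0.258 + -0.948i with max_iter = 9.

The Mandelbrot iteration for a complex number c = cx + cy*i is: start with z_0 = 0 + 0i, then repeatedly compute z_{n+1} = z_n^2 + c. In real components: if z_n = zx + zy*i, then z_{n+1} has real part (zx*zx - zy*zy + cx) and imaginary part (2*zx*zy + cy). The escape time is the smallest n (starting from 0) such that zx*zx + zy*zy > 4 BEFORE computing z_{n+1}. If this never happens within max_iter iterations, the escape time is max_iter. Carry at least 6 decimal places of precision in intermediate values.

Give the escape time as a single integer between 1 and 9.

Answer: 4

Derivation:
z_0 = 0 + 0i, c = 0.2580 + -0.9480i
Iter 1: z = 0.2580 + -0.9480i, |z|^2 = 0.9653
Iter 2: z = -0.5741 + -1.4372i, |z|^2 = 2.3951
Iter 3: z = -1.4778 + 0.7023i, |z|^2 = 2.6771
Iter 4: z = 1.9488 + -3.0237i, |z|^2 = 12.9401
Escaped at iteration 4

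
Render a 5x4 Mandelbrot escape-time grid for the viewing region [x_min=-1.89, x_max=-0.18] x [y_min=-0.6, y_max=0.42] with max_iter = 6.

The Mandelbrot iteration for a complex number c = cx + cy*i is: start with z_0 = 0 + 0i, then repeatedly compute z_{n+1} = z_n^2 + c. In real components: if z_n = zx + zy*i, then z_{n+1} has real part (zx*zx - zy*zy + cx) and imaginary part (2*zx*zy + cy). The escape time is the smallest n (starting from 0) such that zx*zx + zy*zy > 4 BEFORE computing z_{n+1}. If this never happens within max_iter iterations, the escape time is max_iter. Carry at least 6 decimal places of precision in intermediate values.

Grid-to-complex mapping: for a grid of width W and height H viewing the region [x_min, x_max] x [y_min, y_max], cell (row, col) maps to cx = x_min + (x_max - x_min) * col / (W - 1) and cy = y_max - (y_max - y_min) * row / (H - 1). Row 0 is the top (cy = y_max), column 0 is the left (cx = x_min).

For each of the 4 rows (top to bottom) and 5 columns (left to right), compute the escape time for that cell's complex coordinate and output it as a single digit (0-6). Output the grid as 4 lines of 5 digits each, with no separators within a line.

(row=0, col=0): c = -1.8900 + 0.4200i → escape time 3
(row=0, col=1): c = -1.4625 + 0.4200i → escape time 4
(row=0, col=2): c = -1.0350 + 0.4200i → escape time 6
(row=0, col=3): c = -0.6075 + 0.4200i → escape time 6
(row=0, col=4): c = -0.1800 + 0.4200i → escape time 6
(row=1, col=0): c = -1.8900 + 0.0800i → escape time 5
(row=1, col=1): c = -1.4625 + 0.0800i → escape time 6
(row=1, col=2): c = -1.0350 + 0.0800i → escape time 6
(row=1, col=3): c = -0.6075 + 0.0800i → escape time 6
(row=1, col=4): c = -0.1800 + 0.0800i → escape time 6
(row=2, col=0): c = -1.8900 + -0.2600i → escape time 3
(row=2, col=1): c = -1.4625 + -0.2600i → escape time 5
(row=2, col=2): c = -1.0350 + -0.2600i → escape time 6
(row=2, col=3): c = -0.6075 + -0.2600i → escape time 6
(row=2, col=4): c = -0.1800 + -0.2600i → escape time 6
(row=3, col=0): c = -1.8900 + -0.6000i → escape time 2
(row=3, col=1): c = -1.4625 + -0.6000i → escape time 3
(row=3, col=2): c = -1.0350 + -0.6000i → escape time 4
(row=3, col=3): c = -0.6075 + -0.6000i → escape time 6
(row=3, col=4): c = -0.1800 + -0.6000i → escape time 6

Answer: 34666
56666
35666
23466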